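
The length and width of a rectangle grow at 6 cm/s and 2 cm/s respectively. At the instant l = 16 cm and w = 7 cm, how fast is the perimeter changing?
16 cm/s

P = 2(l + w)
dP/dt = 2(dl/dt + dw/dt) = 2(6 + 2) = 16 cm/s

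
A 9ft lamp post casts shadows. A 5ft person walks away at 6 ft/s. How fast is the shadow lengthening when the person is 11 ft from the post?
15/2 ft/s

By similar triangles: 9/(x+s) = 5/s
Solving: s = 5x/4
ds/dt = 5/4 · dx/dt = 5/4 · 6 = 15/2 ft/s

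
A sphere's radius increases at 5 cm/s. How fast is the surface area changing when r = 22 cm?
880π cm²/s

S = 4πr²
dS/dt = dS/dr · dr/dt = 8πr · 5
At r = 22: dS/dt = 880π cm²/s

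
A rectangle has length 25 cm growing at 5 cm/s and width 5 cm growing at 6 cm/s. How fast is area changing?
175 cm²/s

A = lw
dA/dt = w·dl/dt + l·dw/dt = 5·5 + 25·6 = 175 cm²/s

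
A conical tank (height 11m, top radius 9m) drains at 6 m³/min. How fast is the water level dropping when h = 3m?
242/(243π) ≈ 0.317 m/min

r/h = 9/11, so r = (9/11)h
V = (1/3)πr²h = (1/3)π((9/11)h)²h = (27/121)πh³
dV/dh = (81/121)πh²
dh/dt = (dV/dt)/(dV/dh) = -6/((81/121)π·3²) = -242/(243π) m/min
The level is dropping at 242/(243π) ≈ 0.317 m/min.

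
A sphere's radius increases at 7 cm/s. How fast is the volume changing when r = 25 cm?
17500π cm³/s

V = (4/3)πr³
dV/dt = dV/dr · dr/dt = 4πr² · 7
At r = 25: dV/dt = 17500π cm³/s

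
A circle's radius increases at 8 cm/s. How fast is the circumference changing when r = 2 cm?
16π cm/s

C = 2πr
dC/dt = 2π · dr/dt = 2π · 8 = 16π cm/s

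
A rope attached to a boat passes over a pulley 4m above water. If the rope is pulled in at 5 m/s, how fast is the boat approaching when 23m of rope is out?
115√57/171 ≈ 5.077 m/s

rope² = x² + 4²
x = √(23² - 4²) = 3√57
dx/dt = (rope/x) · d(rope)/dt = (23/(3√57)) · (-5) = -115√57/171 m/s
The boat approaches at 115√57/171 ≈ 5.077 m/s.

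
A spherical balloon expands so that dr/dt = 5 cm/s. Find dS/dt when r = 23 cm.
920π cm²/s

S = 4πr²
dS/dt = dS/dr · dr/dt = 8πr · 5
At r = 23: dS/dt = 920π cm²/s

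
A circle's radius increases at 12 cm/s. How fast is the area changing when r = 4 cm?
96π cm²/s

A = πr²
dA/dt = 2πr · dr/dt = 2π(4)(12) = 96π cm²/s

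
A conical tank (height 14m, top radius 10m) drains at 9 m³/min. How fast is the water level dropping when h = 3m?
49/(25π) ≈ 0.6239 m/min

r/h = 10/14, so r = (5/7)h
V = (1/3)πr²h = (1/3)π((5/7)h)²h = (25/147)πh³
dV/dh = (25/49)πh²
dh/dt = (dV/dt)/(dV/dh) = -9/((25/49)π·3²) = -49/(25π) m/min
The level is dropping at 49/(25π) ≈ 0.6239 m/min.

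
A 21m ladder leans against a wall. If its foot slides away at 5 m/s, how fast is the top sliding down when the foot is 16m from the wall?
16√185/37 ≈ 5.882 m/s

x² + y² = 21²
2x·dx/dt + 2y·dy/dt = 0
dy/dt = -x/y · dx/dt = -16/√185 · 5 = -16√185/37 m/s
The top is descending at 16√185/37 ≈ 5.882 m/s.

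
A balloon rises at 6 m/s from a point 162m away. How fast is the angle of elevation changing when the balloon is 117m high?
0.024341 rad/s

tan(θ) = y/162
sec²(θ) · dθ/dt = (1/162) · dy/dt
dθ/dt = cos²(θ)/162 · 6 = 162/(162² + 117²) · 6
dθ/dt = 0.024341 rad/s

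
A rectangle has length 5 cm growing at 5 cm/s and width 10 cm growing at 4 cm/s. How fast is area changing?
70 cm²/s

A = lw
dA/dt = w·dl/dt + l·dw/dt = 10·5 + 5·4 = 70 cm²/s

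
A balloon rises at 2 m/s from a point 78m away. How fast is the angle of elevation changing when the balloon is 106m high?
0.009007 rad/s

tan(θ) = y/78
sec²(θ) · dθ/dt = (1/78) · dy/dt
dθ/dt = cos²(θ)/78 · 2 = 78/(78² + 106²) · 2
dθ/dt = 0.009007 rad/s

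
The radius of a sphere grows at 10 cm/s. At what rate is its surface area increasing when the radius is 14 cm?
1120π cm²/s

S = 4πr²
dS/dt = dS/dr · dr/dt = 8πr · 10
At r = 14: dS/dt = 1120π cm²/s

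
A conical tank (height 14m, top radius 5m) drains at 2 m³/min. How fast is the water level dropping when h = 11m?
392/(3025π) ≈ 0.04125 m/min

r/h = 5/14, so r = (5/14)h
V = (1/3)πr²h = (1/3)π((5/14)h)²h = (25/588)πh³
dV/dh = (25/196)πh²
dh/dt = (dV/dt)/(dV/dh) = -2/((25/196)π·11²) = -392/(3025π) m/min
The level is dropping at 392/(3025π) ≈ 0.04125 m/min.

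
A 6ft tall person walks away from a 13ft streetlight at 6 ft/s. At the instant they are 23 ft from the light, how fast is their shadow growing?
36/7 ft/s

By similar triangles: 13/(x+s) = 6/s
Solving: s = 6x/7
ds/dt = 6/7 · dx/dt = 6/7 · 6 = 36/7 ft/s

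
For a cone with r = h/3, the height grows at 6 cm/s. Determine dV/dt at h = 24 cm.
384π cm³/s

V = (1/3)π(h/3)²h = πh³/27
dV/dt = πh²/9 · 6
At h = 24: dV/dt = 384π cm³/s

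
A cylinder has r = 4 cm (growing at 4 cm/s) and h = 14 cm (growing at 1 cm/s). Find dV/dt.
464π cm³/s

V = πr²h
dV/dt = 2πrh·dr/dt + πr²·dh/dt
= 2π(4)(14)(4) + π(4)²(1)
= 464π cm³/s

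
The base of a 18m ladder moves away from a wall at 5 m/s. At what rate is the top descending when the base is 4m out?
10√77/77 ≈ 1.14 m/s

x² + y² = 18²
2x·dx/dt + 2y·dy/dt = 0
dy/dt = -x/y · dx/dt = -4/(2√77) · 5 = -10√77/77 m/s
The top is descending at 10√77/77 ≈ 1.14 m/s.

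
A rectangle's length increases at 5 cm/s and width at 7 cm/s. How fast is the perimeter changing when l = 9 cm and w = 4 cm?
24 cm/s

P = 2(l + w)
dP/dt = 2(dl/dt + dw/dt) = 2(5 + 7) = 24 cm/s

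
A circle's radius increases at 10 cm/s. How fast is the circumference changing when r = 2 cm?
20π cm/s

C = 2πr
dC/dt = 2π · dr/dt = 2π · 10 = 20π cm/s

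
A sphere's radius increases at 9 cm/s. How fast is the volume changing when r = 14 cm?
7056π cm³/s

V = (4/3)πr³
dV/dt = dV/dr · dr/dt = 4πr² · 9
At r = 14: dV/dt = 7056π cm³/s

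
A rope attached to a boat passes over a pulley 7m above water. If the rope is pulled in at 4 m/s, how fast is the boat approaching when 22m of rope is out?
88√435/435 ≈ 4.219 m/s

rope² = x² + 7²
x = √(22² - 7²) = √435
dx/dt = (rope/x) · d(rope)/dt = (22/√435) · (-4) = -88√435/435 m/s
The boat approaches at 88√435/435 ≈ 4.219 m/s.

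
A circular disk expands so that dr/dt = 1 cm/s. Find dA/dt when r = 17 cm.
34π cm²/s

A = πr²
dA/dt = 2πr · dr/dt = 2π(17)(1) = 34π cm²/s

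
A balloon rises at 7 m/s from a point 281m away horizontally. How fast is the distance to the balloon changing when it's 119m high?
833√93122/93122 ≈ 2.73 m/s

z² = 281² + y²
z = √(281² + 119²) = √93122
dz/dt = y/z · dy/dt = 119/√93122 · 7 = 833√93122/93122 ≈ 2.73 m/s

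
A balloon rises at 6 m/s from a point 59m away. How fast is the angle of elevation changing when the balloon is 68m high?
0.043677 rad/s

tan(θ) = y/59
sec²(θ) · dθ/dt = (1/59) · dy/dt
dθ/dt = cos²(θ)/59 · 6 = 59/(59² + 68²) · 6
dθ/dt = 0.043677 rad/s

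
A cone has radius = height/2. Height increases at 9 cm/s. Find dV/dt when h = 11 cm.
1089π/4 cm³/s

V = (1/3)π(h/2)²h = πh³/12
dV/dt = πh²/4 · 9
At h = 11: dV/dt = 1089π/4 cm³/s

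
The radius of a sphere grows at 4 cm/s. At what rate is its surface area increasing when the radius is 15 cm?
480π cm²/s

S = 4πr²
dS/dt = dS/dr · dr/dt = 8πr · 4
At r = 15: dS/dt = 480π cm²/s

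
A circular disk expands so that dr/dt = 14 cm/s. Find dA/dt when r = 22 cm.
616π cm²/s

A = πr²
dA/dt = 2πr · dr/dt = 2π(22)(14) = 616π cm²/s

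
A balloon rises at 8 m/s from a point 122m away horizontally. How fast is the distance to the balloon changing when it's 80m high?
320√5321/5321 ≈ 4.387 m/s

z² = 122² + y²
z = √(122² + 80²) = 2√5321
dz/dt = y/z · dy/dt = 80/(2√5321) · 8 = 320√5321/5321 ≈ 4.387 m/s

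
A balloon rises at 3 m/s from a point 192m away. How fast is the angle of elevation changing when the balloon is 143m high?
0.01005 rad/s

tan(θ) = y/192
sec²(θ) · dθ/dt = (1/192) · dy/dt
dθ/dt = cos²(θ)/192 · 3 = 192/(192² + 143²) · 3
dθ/dt = 0.01005 rad/s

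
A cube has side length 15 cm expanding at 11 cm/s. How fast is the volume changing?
7425 cm³/s

V = s³
dV/dt = 3s² · ds/dt = 3·15²·11 = 7425 cm³/s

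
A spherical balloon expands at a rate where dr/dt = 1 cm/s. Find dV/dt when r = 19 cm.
1444π cm³/s

V = (4/3)πr³
dV/dt = dV/dr · dr/dt = 4πr² · 1
At r = 19: dV/dt = 1444π cm³/s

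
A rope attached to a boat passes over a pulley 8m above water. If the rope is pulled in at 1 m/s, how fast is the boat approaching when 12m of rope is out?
3√5/5 ≈ 1.342 m/s

rope² = x² + 8²
x = √(12² - 8²) = 4√5
dx/dt = (rope/x) · d(rope)/dt = (12/(4√5)) · (-1) = -3√5/5 m/s
The boat approaches at 3√5/5 ≈ 1.342 m/s.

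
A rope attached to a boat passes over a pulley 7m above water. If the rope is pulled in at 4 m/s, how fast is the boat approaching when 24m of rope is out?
96√527/527 ≈ 4.182 m/s

rope² = x² + 7²
x = √(24² - 7²) = √527
dx/dt = (rope/x) · d(rope)/dt = (24/√527) · (-4) = -96√527/527 m/s
The boat approaches at 96√527/527 ≈ 4.182 m/s.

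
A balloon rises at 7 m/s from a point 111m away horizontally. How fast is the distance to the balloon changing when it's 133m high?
931√30010/30010 ≈ 5.374 m/s

z² = 111² + y²
z = √(111² + 133²) = √30010
dz/dt = y/z · dy/dt = 133/√30010 · 7 = 931√30010/30010 ≈ 5.374 m/s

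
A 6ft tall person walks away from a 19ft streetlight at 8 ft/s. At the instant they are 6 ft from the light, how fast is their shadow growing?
48/13 ft/s

By similar triangles: 19/(x+s) = 6/s
Solving: s = 6x/13
ds/dt = 6/13 · dx/dt = 6/13 · 8 = 48/13 ft/s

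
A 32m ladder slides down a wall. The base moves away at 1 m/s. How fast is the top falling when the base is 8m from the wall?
√15/15 ≈ 0.2582 m/s

x² + y² = 32²
2x·dx/dt + 2y·dy/dt = 0
dy/dt = -x/y · dx/dt = -8/(8√15) · 1 = -√15/15 m/s
The top is descending at √15/15 ≈ 0.2582 m/s.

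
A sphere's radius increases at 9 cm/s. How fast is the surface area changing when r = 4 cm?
288π cm²/s

S = 4πr²
dS/dt = dS/dr · dr/dt = 8πr · 9
At r = 4: dS/dt = 288π cm²/s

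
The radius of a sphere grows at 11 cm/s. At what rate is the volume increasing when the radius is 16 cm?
11264π cm³/s

V = (4/3)πr³
dV/dt = dV/dr · dr/dt = 4πr² · 11
At r = 16: dV/dt = 11264π cm³/s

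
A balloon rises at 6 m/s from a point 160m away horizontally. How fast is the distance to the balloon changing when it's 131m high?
786√42761/42761 ≈ 3.801 m/s

z² = 160² + y²
z = √(160² + 131²) = √42761
dz/dt = y/z · dy/dt = 131/√42761 · 6 = 786√42761/42761 ≈ 3.801 m/s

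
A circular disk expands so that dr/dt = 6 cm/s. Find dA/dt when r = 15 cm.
180π cm²/s

A = πr²
dA/dt = 2πr · dr/dt = 2π(15)(6) = 180π cm²/s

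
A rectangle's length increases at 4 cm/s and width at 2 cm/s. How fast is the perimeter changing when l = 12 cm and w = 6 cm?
12 cm/s

P = 2(l + w)
dP/dt = 2(dl/dt + dw/dt) = 2(4 + 2) = 12 cm/s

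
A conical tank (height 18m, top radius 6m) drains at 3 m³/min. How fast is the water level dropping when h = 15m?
3/(25π) ≈ 0.0382 m/min

r/h = 6/18, so r = (1/3)h
V = (1/3)πr²h = (1/3)π((1/3)h)²h = (1/27)πh³
dV/dh = (1/9)πh²
dh/dt = (dV/dt)/(dV/dh) = -3/((1/9)π·15²) = -3/(25π) m/min
The level is dropping at 3/(25π) ≈ 0.0382 m/min.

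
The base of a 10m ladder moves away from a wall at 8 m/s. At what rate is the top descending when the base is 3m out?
24√91/91 ≈ 2.516 m/s

x² + y² = 10²
2x·dx/dt + 2y·dy/dt = 0
dy/dt = -x/y · dx/dt = -3/√91 · 8 = -24√91/91 m/s
The top is descending at 24√91/91 ≈ 2.516 m/s.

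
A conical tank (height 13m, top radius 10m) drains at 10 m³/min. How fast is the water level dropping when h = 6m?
169/(360π) ≈ 0.1494 m/min

r/h = 10/13, so r = (10/13)h
V = (1/3)πr²h = (1/3)π((10/13)h)²h = (100/507)πh³
dV/dh = (100/169)πh²
dh/dt = (dV/dt)/(dV/dh) = -10/((100/169)π·6²) = -169/(360π) m/min
The level is dropping at 169/(360π) ≈ 0.1494 m/min.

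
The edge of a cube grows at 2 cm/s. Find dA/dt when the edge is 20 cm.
480 cm²/s

A = 6s²
dA/dt = 12s · ds/dt = 12·20·2 = 480 cm²/s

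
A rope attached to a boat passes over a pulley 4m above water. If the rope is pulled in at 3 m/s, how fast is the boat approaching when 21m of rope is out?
63√17/85 ≈ 3.056 m/s

rope² = x² + 4²
x = √(21² - 4²) = 5√17
dx/dt = (rope/x) · d(rope)/dt = (21/(5√17)) · (-3) = -63√17/85 m/s
The boat approaches at 63√17/85 ≈ 3.056 m/s.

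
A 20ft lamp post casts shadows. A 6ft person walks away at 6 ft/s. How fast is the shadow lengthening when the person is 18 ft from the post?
18/7 ft/s

By similar triangles: 20/(x+s) = 6/s
Solving: s = 6x/14
ds/dt = 6/14 · dx/dt = 3/7 · 6 = 18/7 ft/s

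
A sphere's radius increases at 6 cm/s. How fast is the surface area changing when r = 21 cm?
1008π cm²/s

S = 4πr²
dS/dt = dS/dr · dr/dt = 8πr · 6
At r = 21: dS/dt = 1008π cm²/s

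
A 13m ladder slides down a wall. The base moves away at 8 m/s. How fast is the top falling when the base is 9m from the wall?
18√22/11 ≈ 7.675 m/s

x² + y² = 13²
2x·dx/dt + 2y·dy/dt = 0
dy/dt = -x/y · dx/dt = -9/(2√22) · 8 = -18√22/11 m/s
The top is descending at 18√22/11 ≈ 7.675 m/s.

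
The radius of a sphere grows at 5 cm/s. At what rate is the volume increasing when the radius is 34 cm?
23120π cm³/s

V = (4/3)πr³
dV/dt = dV/dr · dr/dt = 4πr² · 5
At r = 34: dV/dt = 23120π cm³/s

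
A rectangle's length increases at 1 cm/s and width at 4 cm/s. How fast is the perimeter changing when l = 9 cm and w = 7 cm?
10 cm/s

P = 2(l + w)
dP/dt = 2(dl/dt + dw/dt) = 2(1 + 4) = 10 cm/s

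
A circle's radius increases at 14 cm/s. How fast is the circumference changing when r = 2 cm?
28π cm/s

C = 2πr
dC/dt = 2π · dr/dt = 2π · 14 = 28π cm/s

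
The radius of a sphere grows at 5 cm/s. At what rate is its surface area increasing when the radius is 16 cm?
640π cm²/s

S = 4πr²
dS/dt = dS/dr · dr/dt = 8πr · 5
At r = 16: dS/dt = 640π cm²/s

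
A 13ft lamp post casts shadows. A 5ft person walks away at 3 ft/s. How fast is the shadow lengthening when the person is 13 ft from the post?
15/8 ft/s

By similar triangles: 13/(x+s) = 5/s
Solving: s = 5x/8
ds/dt = 5/8 · dx/dt = 5/8 · 3 = 15/8 ft/s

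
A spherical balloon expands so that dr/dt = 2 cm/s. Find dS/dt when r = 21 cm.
336π cm²/s

S = 4πr²
dS/dt = dS/dr · dr/dt = 8πr · 2
At r = 21: dS/dt = 336π cm²/s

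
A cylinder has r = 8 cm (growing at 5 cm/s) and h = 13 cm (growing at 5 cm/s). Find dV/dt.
1360π cm³/s

V = πr²h
dV/dt = 2πrh·dr/dt + πr²·dh/dt
= 2π(8)(13)(5) + π(8)²(5)
= 1360π cm³/s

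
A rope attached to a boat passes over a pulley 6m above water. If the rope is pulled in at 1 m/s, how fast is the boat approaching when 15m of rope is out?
5√21/21 ≈ 1.091 m/s

rope² = x² + 6²
x = √(15² - 6²) = 3√21
dx/dt = (rope/x) · d(rope)/dt = (15/(3√21)) · (-1) = -5√21/21 m/s
The boat approaches at 5√21/21 ≈ 1.091 m/s.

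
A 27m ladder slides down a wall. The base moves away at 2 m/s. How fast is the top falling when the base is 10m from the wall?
20√629/629 ≈ 0.7975 m/s

x² + y² = 27²
2x·dx/dt + 2y·dy/dt = 0
dy/dt = -x/y · dx/dt = -10/√629 · 2 = -20√629/629 m/s
The top is descending at 20√629/629 ≈ 0.7975 m/s.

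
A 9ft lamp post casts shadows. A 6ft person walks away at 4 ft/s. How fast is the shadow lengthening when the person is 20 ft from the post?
8 ft/s

By similar triangles: 9/(x+s) = 6/s
Solving: s = 6x/3
ds/dt = 6/3 · dx/dt = 2 · 4 = 8 ft/s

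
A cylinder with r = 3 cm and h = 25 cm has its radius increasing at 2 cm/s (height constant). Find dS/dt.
124π cm²/s

S = 2πrh + 2πr² (lateral + bases)
dS/dt = (2πh + 4πr)·dr/dt = (2π·25 + 4π·3)·2
= 124π cm²/s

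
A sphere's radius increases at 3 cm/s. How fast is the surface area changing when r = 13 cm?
312π cm²/s

S = 4πr²
dS/dt = dS/dr · dr/dt = 8πr · 3
At r = 13: dS/dt = 312π cm²/s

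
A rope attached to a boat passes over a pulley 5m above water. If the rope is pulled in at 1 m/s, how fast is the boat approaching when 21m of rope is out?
21√26/104 ≈ 1.03 m/s

rope² = x² + 5²
x = √(21² - 5²) = 4√26
dx/dt = (rope/x) · d(rope)/dt = (21/(4√26)) · (-1) = -21√26/104 m/s
The boat approaches at 21√26/104 ≈ 1.03 m/s.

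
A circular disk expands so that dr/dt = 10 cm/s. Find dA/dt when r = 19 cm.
380π cm²/s

A = πr²
dA/dt = 2πr · dr/dt = 2π(19)(10) = 380π cm²/s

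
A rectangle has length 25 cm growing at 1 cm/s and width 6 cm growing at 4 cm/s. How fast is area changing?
106 cm²/s

A = lw
dA/dt = w·dl/dt + l·dw/dt = 6·1 + 25·4 = 106 cm²/s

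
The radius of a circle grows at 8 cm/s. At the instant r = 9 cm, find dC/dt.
16π cm/s

C = 2πr
dC/dt = 2π · dr/dt = 2π · 8 = 16π cm/s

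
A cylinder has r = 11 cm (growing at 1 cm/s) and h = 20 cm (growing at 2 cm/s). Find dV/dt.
682π cm³/s

V = πr²h
dV/dt = 2πrh·dr/dt + πr²·dh/dt
= 2π(11)(20)(1) + π(11)²(2)
= 682π cm³/s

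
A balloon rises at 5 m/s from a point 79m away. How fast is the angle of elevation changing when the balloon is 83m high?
0.030084 rad/s

tan(θ) = y/79
sec²(θ) · dθ/dt = (1/79) · dy/dt
dθ/dt = cos²(θ)/79 · 5 = 79/(79² + 83²) · 5
dθ/dt = 0.030084 rad/s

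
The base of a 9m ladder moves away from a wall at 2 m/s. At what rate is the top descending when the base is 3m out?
√2/2 ≈ 0.7071 m/s

x² + y² = 9²
2x·dx/dt + 2y·dy/dt = 0
dy/dt = -x/y · dx/dt = -3/(6√2) · 2 = -√2/2 m/s
The top is descending at √2/2 ≈ 0.7071 m/s.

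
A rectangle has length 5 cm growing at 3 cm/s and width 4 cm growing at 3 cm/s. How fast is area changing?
27 cm²/s

A = lw
dA/dt = w·dl/dt + l·dw/dt = 4·3 + 5·3 = 27 cm²/s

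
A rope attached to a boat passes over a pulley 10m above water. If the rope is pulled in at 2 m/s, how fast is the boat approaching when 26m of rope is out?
13/6 ≈ 2.167 m/s

rope² = x² + 10²
x = √(26² - 10²) = 24
dx/dt = (rope/x) · d(rope)/dt = (26/24) · (-2) = -13/6 m/s
The boat approaches at 13/6 ≈ 2.167 m/s.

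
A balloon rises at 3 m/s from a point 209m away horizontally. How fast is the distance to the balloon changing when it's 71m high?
213√48722/48722 ≈ 0.965 m/s

z² = 209² + y²
z = √(209² + 71²) = √48722
dz/dt = y/z · dy/dt = 71/√48722 · 3 = 213√48722/48722 ≈ 0.965 m/s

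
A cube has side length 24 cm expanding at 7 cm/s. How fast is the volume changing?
12096 cm³/s

V = s³
dV/dt = 3s² · ds/dt = 3·24²·7 = 12096 cm³/s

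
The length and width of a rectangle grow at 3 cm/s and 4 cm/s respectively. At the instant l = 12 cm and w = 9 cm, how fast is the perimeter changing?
14 cm/s

P = 2(l + w)
dP/dt = 2(dl/dt + dw/dt) = 2(3 + 4) = 14 cm/s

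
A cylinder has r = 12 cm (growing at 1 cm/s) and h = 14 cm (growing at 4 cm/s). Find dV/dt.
912π cm³/s

V = πr²h
dV/dt = 2πrh·dr/dt + πr²·dh/dt
= 2π(12)(14)(1) + π(12)²(4)
= 912π cm³/s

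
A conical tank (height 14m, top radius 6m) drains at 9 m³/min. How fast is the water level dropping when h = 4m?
49/(16π) ≈ 0.9748 m/min

r/h = 6/14, so r = (3/7)h
V = (1/3)πr²h = (1/3)π((3/7)h)²h = (3/49)πh³
dV/dh = (9/49)πh²
dh/dt = (dV/dt)/(dV/dh) = -9/((9/49)π·4²) = -49/(16π) m/min
The level is dropping at 49/(16π) ≈ 0.9748 m/min.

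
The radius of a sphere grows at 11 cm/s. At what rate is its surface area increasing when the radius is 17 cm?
1496π cm²/s

S = 4πr²
dS/dt = dS/dr · dr/dt = 8πr · 11
At r = 17: dS/dt = 1496π cm²/s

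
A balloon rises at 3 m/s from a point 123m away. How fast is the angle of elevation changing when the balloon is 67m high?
0.018809 rad/s

tan(θ) = y/123
sec²(θ) · dθ/dt = (1/123) · dy/dt
dθ/dt = cos²(θ)/123 · 3 = 123/(123² + 67²) · 3
dθ/dt = 0.018809 rad/s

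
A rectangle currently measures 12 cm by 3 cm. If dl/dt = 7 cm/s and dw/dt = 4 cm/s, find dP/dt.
22 cm/s

P = 2(l + w)
dP/dt = 2(dl/dt + dw/dt) = 2(7 + 4) = 22 cm/s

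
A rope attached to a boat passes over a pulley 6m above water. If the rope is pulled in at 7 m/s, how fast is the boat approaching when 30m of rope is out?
35√6/12 ≈ 7.144 m/s

rope² = x² + 6²
x = √(30² - 6²) = 12√6
dx/dt = (rope/x) · d(rope)/dt = (30/(12√6)) · (-7) = -35√6/12 m/s
The boat approaches at 35√6/12 ≈ 7.144 m/s.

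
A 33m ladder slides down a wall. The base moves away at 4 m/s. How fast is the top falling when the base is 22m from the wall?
8√5/5 ≈ 3.578 m/s

x² + y² = 33²
2x·dx/dt + 2y·dy/dt = 0
dy/dt = -x/y · dx/dt = -22/(11√5) · 4 = -8√5/5 m/s
The top is descending at 8√5/5 ≈ 3.578 m/s.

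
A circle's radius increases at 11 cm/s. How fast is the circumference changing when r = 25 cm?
22π cm/s

C = 2πr
dC/dt = 2π · dr/dt = 2π · 11 = 22π cm/s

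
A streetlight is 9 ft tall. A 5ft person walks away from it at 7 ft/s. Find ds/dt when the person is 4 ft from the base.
35/4 ft/s

By similar triangles: 9/(x+s) = 5/s
Solving: s = 5x/4
ds/dt = 5/4 · dx/dt = 5/4 · 7 = 35/4 ft/s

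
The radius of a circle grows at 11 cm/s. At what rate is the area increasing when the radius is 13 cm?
286π cm²/s

A = πr²
dA/dt = 2πr · dr/dt = 2π(13)(11) = 286π cm²/s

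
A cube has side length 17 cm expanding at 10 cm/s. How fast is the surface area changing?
2040 cm²/s

A = 6s²
dA/dt = 12s · ds/dt = 12·17·10 = 2040 cm²/s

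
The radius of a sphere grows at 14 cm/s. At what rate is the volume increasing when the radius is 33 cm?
60984π cm³/s

V = (4/3)πr³
dV/dt = dV/dr · dr/dt = 4πr² · 14
At r = 33: dV/dt = 60984π cm³/s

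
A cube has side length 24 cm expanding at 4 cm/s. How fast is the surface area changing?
1152 cm²/s

A = 6s²
dA/dt = 12s · ds/dt = 12·24·4 = 1152 cm²/s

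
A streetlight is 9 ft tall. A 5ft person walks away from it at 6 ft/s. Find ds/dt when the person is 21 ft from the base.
15/2 ft/s

By similar triangles: 9/(x+s) = 5/s
Solving: s = 5x/4
ds/dt = 5/4 · dx/dt = 5/4 · 6 = 15/2 ft/s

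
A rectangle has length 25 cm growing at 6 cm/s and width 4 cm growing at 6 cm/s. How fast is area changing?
174 cm²/s

A = lw
dA/dt = w·dl/dt + l·dw/dt = 4·6 + 25·6 = 174 cm²/s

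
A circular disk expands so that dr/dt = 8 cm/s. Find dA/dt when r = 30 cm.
480π cm²/s

A = πr²
dA/dt = 2πr · dr/dt = 2π(30)(8) = 480π cm²/s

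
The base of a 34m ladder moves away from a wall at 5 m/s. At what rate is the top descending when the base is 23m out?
115√627/627 ≈ 4.593 m/s

x² + y² = 34²
2x·dx/dt + 2y·dy/dt = 0
dy/dt = -x/y · dx/dt = -23/√627 · 5 = -115√627/627 m/s
The top is descending at 115√627/627 ≈ 4.593 m/s.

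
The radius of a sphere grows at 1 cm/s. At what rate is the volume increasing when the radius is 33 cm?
4356π cm³/s

V = (4/3)πr³
dV/dt = dV/dr · dr/dt = 4πr² · 1
At r = 33: dV/dt = 4356π cm³/s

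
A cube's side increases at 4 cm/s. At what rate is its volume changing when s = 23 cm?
6348 cm³/s

V = s³
dV/dt = 3s² · ds/dt = 3·23²·4 = 6348 cm³/s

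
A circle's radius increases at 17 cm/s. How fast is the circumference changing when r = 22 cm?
34π cm/s

C = 2πr
dC/dt = 2π · dr/dt = 2π · 17 = 34π cm/s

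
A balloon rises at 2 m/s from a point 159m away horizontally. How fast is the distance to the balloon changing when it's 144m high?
96√5113/5113 ≈ 1.343 m/s

z² = 159² + y²
z = √(159² + 144²) = 3√5113
dz/dt = y/z · dy/dt = 144/(3√5113) · 2 = 96√5113/5113 ≈ 1.343 m/s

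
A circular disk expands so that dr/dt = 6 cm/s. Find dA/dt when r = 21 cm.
252π cm²/s

A = πr²
dA/dt = 2πr · dr/dt = 2π(21)(6) = 252π cm²/s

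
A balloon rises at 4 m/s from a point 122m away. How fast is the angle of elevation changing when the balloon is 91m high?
0.021066 rad/s

tan(θ) = y/122
sec²(θ) · dθ/dt = (1/122) · dy/dt
dθ/dt = cos²(θ)/122 · 4 = 122/(122² + 91²) · 4
dθ/dt = 0.021066 rad/s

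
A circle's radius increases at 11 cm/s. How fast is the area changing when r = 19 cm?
418π cm²/s

A = πr²
dA/dt = 2πr · dr/dt = 2π(19)(11) = 418π cm²/s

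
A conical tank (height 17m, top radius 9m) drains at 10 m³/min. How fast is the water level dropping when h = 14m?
1445/(7938π) ≈ 0.05794 m/min

r/h = 9/17, so r = (9/17)h
V = (1/3)πr²h = (1/3)π((9/17)h)²h = (27/289)πh³
dV/dh = (81/289)πh²
dh/dt = (dV/dt)/(dV/dh) = -10/((81/289)π·14²) = -1445/(7938π) m/min
The level is dropping at 1445/(7938π) ≈ 0.05794 m/min.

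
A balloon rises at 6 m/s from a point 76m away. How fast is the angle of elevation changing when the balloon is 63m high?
0.046793 rad/s

tan(θ) = y/76
sec²(θ) · dθ/dt = (1/76) · dy/dt
dθ/dt = cos²(θ)/76 · 6 = 76/(76² + 63²) · 6
dθ/dt = 0.046793 rad/s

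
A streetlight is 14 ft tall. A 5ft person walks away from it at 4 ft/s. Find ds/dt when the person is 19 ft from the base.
20/9 ft/s

By similar triangles: 14/(x+s) = 5/s
Solving: s = 5x/9
ds/dt = 5/9 · dx/dt = 5/9 · 4 = 20/9 ft/s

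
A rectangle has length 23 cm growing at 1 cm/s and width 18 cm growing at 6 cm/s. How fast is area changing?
156 cm²/s

A = lw
dA/dt = w·dl/dt + l·dw/dt = 18·1 + 23·6 = 156 cm²/s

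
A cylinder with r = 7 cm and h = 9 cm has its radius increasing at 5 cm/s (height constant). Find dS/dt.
230π cm²/s

S = 2πrh + 2πr² (lateral + bases)
dS/dt = (2πh + 4πr)·dr/dt = (2π·9 + 4π·7)·5
= 230π cm²/s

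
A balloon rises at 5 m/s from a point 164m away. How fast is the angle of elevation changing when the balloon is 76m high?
0.025098 rad/s

tan(θ) = y/164
sec²(θ) · dθ/dt = (1/164) · dy/dt
dθ/dt = cos²(θ)/164 · 5 = 164/(164² + 76²) · 5
dθ/dt = 0.025098 rad/s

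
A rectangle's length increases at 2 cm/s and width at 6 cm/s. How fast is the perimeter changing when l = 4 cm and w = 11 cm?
16 cm/s

P = 2(l + w)
dP/dt = 2(dl/dt + dw/dt) = 2(2 + 6) = 16 cm/s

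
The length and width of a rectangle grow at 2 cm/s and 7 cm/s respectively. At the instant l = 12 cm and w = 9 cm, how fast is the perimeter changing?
18 cm/s

P = 2(l + w)
dP/dt = 2(dl/dt + dw/dt) = 2(2 + 7) = 18 cm/s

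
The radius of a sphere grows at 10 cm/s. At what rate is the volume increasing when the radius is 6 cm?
1440π cm³/s

V = (4/3)πr³
dV/dt = dV/dr · dr/dt = 4πr² · 10
At r = 6: dV/dt = 1440π cm³/s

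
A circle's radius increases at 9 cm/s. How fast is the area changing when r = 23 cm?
414π cm²/s

A = πr²
dA/dt = 2πr · dr/dt = 2π(23)(9) = 414π cm²/s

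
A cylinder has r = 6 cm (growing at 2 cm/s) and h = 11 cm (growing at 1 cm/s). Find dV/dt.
300π cm³/s

V = πr²h
dV/dt = 2πrh·dr/dt + πr²·dh/dt
= 2π(6)(11)(2) + π(6)²(1)
= 300π cm³/s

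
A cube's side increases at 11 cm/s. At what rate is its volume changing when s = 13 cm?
5577 cm³/s

V = s³
dV/dt = 3s² · ds/dt = 3·13²·11 = 5577 cm³/s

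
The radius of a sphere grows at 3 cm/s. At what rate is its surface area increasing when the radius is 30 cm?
720π cm²/s

S = 4πr²
dS/dt = dS/dr · dr/dt = 8πr · 3
At r = 30: dS/dt = 720π cm²/s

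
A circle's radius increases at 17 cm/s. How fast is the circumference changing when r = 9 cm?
34π cm/s

C = 2πr
dC/dt = 2π · dr/dt = 2π · 17 = 34π cm/s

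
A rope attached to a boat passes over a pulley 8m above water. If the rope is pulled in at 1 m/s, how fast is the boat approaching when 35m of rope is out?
35√129/387 ≈ 1.027 m/s

rope² = x² + 8²
x = √(35² - 8²) = 3√129
dx/dt = (rope/x) · d(rope)/dt = (35/(3√129)) · (-1) = -35√129/387 m/s
The boat approaches at 35√129/387 ≈ 1.027 m/s.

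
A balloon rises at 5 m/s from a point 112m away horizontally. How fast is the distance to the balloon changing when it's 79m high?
79√65/221 ≈ 2.882 m/s

z² = 112² + y²
z = √(112² + 79²) = 17√65
dz/dt = y/z · dy/dt = 79/(17√65) · 5 = 79√65/221 ≈ 2.882 m/s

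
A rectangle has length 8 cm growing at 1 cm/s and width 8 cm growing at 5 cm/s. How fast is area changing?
48 cm²/s

A = lw
dA/dt = w·dl/dt + l·dw/dt = 8·1 + 8·5 = 48 cm²/s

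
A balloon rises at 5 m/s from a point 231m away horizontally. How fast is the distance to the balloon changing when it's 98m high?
14√1285/257 ≈ 1.953 m/s

z² = 231² + y²
z = √(231² + 98²) = 7√1285
dz/dt = y/z · dy/dt = 98/(7√1285) · 5 = 14√1285/257 ≈ 1.953 m/s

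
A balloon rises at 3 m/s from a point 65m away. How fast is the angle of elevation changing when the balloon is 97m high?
0.014302 rad/s

tan(θ) = y/65
sec²(θ) · dθ/dt = (1/65) · dy/dt
dθ/dt = cos²(θ)/65 · 3 = 65/(65² + 97²) · 3
dθ/dt = 0.014302 rad/s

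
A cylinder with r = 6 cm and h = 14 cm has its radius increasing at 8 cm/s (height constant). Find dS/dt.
416π cm²/s

S = 2πrh + 2πr² (lateral + bases)
dS/dt = (2πh + 4πr)·dr/dt = (2π·14 + 4π·6)·8
= 416π cm²/s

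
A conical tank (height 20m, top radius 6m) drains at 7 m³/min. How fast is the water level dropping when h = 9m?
700/(729π) ≈ 0.3056 m/min

r/h = 6/20, so r = (3/10)h
V = (1/3)πr²h = (1/3)π((3/10)h)²h = (3/100)πh³
dV/dh = (9/100)πh²
dh/dt = (dV/dt)/(dV/dh) = -7/((9/100)π·9²) = -700/(729π) m/min
The level is dropping at 700/(729π) ≈ 0.3056 m/min.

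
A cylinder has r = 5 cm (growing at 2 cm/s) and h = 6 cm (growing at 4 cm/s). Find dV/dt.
220π cm³/s

V = πr²h
dV/dt = 2πrh·dr/dt + πr²·dh/dt
= 2π(5)(6)(2) + π(5)²(4)
= 220π cm³/s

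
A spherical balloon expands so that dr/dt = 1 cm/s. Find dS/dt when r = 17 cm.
136π cm²/s

S = 4πr²
dS/dt = dS/dr · dr/dt = 8πr · 1
At r = 17: dS/dt = 136π cm²/s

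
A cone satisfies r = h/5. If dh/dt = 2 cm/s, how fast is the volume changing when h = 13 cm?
338π/25 cm³/s

V = (1/3)π(h/5)²h = πh³/75
dV/dt = πh²/25 · 2
At h = 13: dV/dt = 338π/25 cm³/s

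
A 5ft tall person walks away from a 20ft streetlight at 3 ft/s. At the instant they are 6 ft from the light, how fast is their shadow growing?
1 ft/s

By similar triangles: 20/(x+s) = 5/s
Solving: s = 5x/15
ds/dt = 5/15 · dx/dt = 1/3 · 3 = 1 ft/s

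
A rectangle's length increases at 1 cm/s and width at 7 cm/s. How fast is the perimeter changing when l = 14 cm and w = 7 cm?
16 cm/s

P = 2(l + w)
dP/dt = 2(dl/dt + dw/dt) = 2(1 + 7) = 16 cm/s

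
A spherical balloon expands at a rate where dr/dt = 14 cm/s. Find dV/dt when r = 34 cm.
64736π cm³/s

V = (4/3)πr³
dV/dt = dV/dr · dr/dt = 4πr² · 14
At r = 34: dV/dt = 64736π cm³/s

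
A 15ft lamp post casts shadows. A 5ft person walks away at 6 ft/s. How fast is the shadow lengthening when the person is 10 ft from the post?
3 ft/s

By similar triangles: 15/(x+s) = 5/s
Solving: s = 5x/10
ds/dt = 5/10 · dx/dt = 1/2 · 6 = 3 ft/s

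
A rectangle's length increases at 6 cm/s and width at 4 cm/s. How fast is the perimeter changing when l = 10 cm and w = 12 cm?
20 cm/s

P = 2(l + w)
dP/dt = 2(dl/dt + dw/dt) = 2(6 + 4) = 20 cm/s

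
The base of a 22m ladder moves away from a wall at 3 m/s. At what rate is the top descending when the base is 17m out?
17√195/65 ≈ 3.652 m/s

x² + y² = 22²
2x·dx/dt + 2y·dy/dt = 0
dy/dt = -x/y · dx/dt = -17/√195 · 3 = -17√195/65 m/s
The top is descending at 17√195/65 ≈ 3.652 m/s.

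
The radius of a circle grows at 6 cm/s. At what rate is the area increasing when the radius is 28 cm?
336π cm²/s

A = πr²
dA/dt = 2πr · dr/dt = 2π(28)(6) = 336π cm²/s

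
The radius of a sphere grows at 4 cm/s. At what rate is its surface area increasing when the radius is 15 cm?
480π cm²/s

S = 4πr²
dS/dt = dS/dr · dr/dt = 8πr · 4
At r = 15: dS/dt = 480π cm²/s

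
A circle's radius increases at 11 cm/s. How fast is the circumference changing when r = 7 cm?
22π cm/s

C = 2πr
dC/dt = 2π · dr/dt = 2π · 11 = 22π cm/s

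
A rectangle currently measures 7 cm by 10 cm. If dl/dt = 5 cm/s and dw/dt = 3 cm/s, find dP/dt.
16 cm/s

P = 2(l + w)
dP/dt = 2(dl/dt + dw/dt) = 2(5 + 3) = 16 cm/s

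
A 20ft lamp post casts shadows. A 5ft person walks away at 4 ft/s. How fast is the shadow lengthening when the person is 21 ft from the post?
4/3 ft/s

By similar triangles: 20/(x+s) = 5/s
Solving: s = 5x/15
ds/dt = 5/15 · dx/dt = 1/3 · 4 = 4/3 ft/s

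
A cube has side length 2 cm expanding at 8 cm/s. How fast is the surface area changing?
192 cm²/s

A = 6s²
dA/dt = 12s · ds/dt = 12·2·8 = 192 cm²/s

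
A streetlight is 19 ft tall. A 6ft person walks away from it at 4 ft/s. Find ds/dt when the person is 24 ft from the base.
24/13 ft/s

By similar triangles: 19/(x+s) = 6/s
Solving: s = 6x/13
ds/dt = 6/13 · dx/dt = 6/13 · 4 = 24/13 ft/s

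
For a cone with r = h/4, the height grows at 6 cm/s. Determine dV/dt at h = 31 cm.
2883π/8 cm³/s

V = (1/3)π(h/4)²h = πh³/48
dV/dt = πh²/16 · 6
At h = 31: dV/dt = 2883π/8 cm³/s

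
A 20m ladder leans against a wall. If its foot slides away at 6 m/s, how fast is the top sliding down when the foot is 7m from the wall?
14√39/39 ≈ 2.242 m/s

x² + y² = 20²
2x·dx/dt + 2y·dy/dt = 0
dy/dt = -x/y · dx/dt = -7/(3√39) · 6 = -14√39/39 m/s
The top is descending at 14√39/39 ≈ 2.242 m/s.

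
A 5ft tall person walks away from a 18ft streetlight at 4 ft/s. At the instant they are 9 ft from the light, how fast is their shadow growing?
20/13 ft/s

By similar triangles: 18/(x+s) = 5/s
Solving: s = 5x/13
ds/dt = 5/13 · dx/dt = 5/13 · 4 = 20/13 ft/s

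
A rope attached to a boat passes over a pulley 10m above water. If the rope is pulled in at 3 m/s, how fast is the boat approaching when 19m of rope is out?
19√29/29 ≈ 3.528 m/s

rope² = x² + 10²
x = √(19² - 10²) = 3√29
dx/dt = (rope/x) · d(rope)/dt = (19/(3√29)) · (-3) = -19√29/29 m/s
The boat approaches at 19√29/29 ≈ 3.528 m/s.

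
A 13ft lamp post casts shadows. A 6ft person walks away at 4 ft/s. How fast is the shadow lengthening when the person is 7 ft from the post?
24/7 ft/s

By similar triangles: 13/(x+s) = 6/s
Solving: s = 6x/7
ds/dt = 6/7 · dx/dt = 6/7 · 4 = 24/7 ft/s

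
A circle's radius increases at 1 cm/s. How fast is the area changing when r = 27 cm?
54π cm²/s

A = πr²
dA/dt = 2πr · dr/dt = 2π(27)(1) = 54π cm²/s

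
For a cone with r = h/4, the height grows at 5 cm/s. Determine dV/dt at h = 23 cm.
2645π/16 cm³/s

V = (1/3)π(h/4)²h = πh³/48
dV/dt = πh²/16 · 5
At h = 23: dV/dt = 2645π/16 cm³/s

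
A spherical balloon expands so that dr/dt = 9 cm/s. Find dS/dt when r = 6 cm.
432π cm²/s

S = 4πr²
dS/dt = dS/dr · dr/dt = 8πr · 9
At r = 6: dS/dt = 432π cm²/s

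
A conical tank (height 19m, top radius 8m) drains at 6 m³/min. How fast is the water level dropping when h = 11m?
1083/(3872π) ≈ 0.08903 m/min

r/h = 8/19, so r = (8/19)h
V = (1/3)πr²h = (1/3)π((8/19)h)²h = (64/1083)πh³
dV/dh = (64/361)πh²
dh/dt = (dV/dt)/(dV/dh) = -6/((64/361)π·11²) = -1083/(3872π) m/min
The level is dropping at 1083/(3872π) ≈ 0.08903 m/min.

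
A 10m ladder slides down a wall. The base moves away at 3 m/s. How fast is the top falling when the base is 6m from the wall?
9/4 = 2.25 m/s

x² + y² = 10²
2x·dx/dt + 2y·dy/dt = 0
dy/dt = -x/y · dx/dt = -6/8 · 3 = -9/4 m/s
The top is descending at 9/4 = 2.25 m/s.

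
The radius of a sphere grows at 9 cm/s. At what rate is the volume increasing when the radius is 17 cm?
10404π cm³/s

V = (4/3)πr³
dV/dt = dV/dr · dr/dt = 4πr² · 9
At r = 17: dV/dt = 10404π cm³/s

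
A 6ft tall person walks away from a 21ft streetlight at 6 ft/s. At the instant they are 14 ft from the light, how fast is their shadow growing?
12/5 ft/s

By similar triangles: 21/(x+s) = 6/s
Solving: s = 6x/15
ds/dt = 6/15 · dx/dt = 2/5 · 6 = 12/5 ft/s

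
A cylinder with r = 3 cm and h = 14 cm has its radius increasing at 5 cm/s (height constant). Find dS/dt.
200π cm²/s

S = 2πrh + 2πr² (lateral + bases)
dS/dt = (2πh + 4πr)·dr/dt = (2π·14 + 4π·3)·5
= 200π cm²/s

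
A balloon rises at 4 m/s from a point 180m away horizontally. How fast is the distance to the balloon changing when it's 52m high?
26√2194/1097 ≈ 1.11 m/s

z² = 180² + y²
z = √(180² + 52²) = 4√2194
dz/dt = y/z · dy/dt = 52/(4√2194) · 4 = 26√2194/1097 ≈ 1.11 m/s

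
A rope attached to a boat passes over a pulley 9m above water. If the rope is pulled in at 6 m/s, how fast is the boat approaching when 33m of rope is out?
33√7/14 ≈ 6.236 m/s

rope² = x² + 9²
x = √(33² - 9²) = 12√7
dx/dt = (rope/x) · d(rope)/dt = (33/(12√7)) · (-6) = -33√7/14 m/s
The boat approaches at 33√7/14 ≈ 6.236 m/s.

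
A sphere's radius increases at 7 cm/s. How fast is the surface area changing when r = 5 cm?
280π cm²/s

S = 4πr²
dS/dt = dS/dr · dr/dt = 8πr · 7
At r = 5: dS/dt = 280π cm²/s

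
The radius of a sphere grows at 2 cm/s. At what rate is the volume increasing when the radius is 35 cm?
9800π cm³/s

V = (4/3)πr³
dV/dt = dV/dr · dr/dt = 4πr² · 2
At r = 35: dV/dt = 9800π cm³/s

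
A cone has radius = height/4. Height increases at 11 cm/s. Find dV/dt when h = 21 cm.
4851π/16 cm³/s

V = (1/3)π(h/4)²h = πh³/48
dV/dt = πh²/16 · 11
At h = 21: dV/dt = 4851π/16 cm³/s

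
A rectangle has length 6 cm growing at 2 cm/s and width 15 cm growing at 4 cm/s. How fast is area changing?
54 cm²/s

A = lw
dA/dt = w·dl/dt + l·dw/dt = 15·2 + 6·4 = 54 cm²/s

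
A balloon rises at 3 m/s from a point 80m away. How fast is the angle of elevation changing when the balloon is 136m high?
0.00964 rad/s

tan(θ) = y/80
sec²(θ) · dθ/dt = (1/80) · dy/dt
dθ/dt = cos²(θ)/80 · 3 = 80/(80² + 136²) · 3
dθ/dt = 0.00964 rad/s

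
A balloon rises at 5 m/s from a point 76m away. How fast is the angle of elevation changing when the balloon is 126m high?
0.01755 rad/s

tan(θ) = y/76
sec²(θ) · dθ/dt = (1/76) · dy/dt
dθ/dt = cos²(θ)/76 · 5 = 76/(76² + 126²) · 5
dθ/dt = 0.01755 rad/s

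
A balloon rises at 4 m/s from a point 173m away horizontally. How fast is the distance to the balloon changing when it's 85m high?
170√37154/18577 ≈ 1.764 m/s

z² = 173² + y²
z = √(173² + 85²) = √37154
dz/dt = y/z · dy/dt = 85/√37154 · 4 = 170√37154/18577 ≈ 1.764 m/s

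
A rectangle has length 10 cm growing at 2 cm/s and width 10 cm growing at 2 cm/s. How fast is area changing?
40 cm²/s

A = lw
dA/dt = w·dl/dt + l·dw/dt = 10·2 + 10·2 = 40 cm²/s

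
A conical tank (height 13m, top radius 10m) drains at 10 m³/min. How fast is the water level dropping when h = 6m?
169/(360π) ≈ 0.1494 m/min

r/h = 10/13, so r = (10/13)h
V = (1/3)πr²h = (1/3)π((10/13)h)²h = (100/507)πh³
dV/dh = (100/169)πh²
dh/dt = (dV/dt)/(dV/dh) = -10/((100/169)π·6²) = -169/(360π) m/min
The level is dropping at 169/(360π) ≈ 0.1494 m/min.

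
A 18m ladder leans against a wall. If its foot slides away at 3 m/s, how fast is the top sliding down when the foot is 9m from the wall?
√3 ≈ 1.732 m/s

x² + y² = 18²
2x·dx/dt + 2y·dy/dt = 0
dy/dt = -x/y · dx/dt = -9/(9√3) · 3 = -√3 m/s
The top is descending at √3 ≈ 1.732 m/s.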